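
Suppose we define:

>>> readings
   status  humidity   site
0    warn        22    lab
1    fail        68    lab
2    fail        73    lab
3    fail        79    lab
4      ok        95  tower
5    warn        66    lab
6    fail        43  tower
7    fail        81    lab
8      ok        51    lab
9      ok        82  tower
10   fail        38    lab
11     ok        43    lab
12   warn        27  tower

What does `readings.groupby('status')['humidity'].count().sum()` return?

13

group by status, count of humidity:
status
fail    6
ok      4
warn    3
Name: humidity, dtype: int64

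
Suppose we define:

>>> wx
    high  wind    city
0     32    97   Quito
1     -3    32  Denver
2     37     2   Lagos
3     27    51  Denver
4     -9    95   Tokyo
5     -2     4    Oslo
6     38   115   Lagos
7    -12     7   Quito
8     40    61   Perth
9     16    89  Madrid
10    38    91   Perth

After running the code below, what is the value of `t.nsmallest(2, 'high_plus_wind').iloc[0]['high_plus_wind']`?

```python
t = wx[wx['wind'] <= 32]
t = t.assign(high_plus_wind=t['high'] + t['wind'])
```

-5

filter rows where wind <= 32:
   high  wind    city
1    -3    32  Denver
2    37     2   Lagos
5    -2     4    Oslo
7   -12     7   Quito
add column high_plus_wind = t['high'] + t['wind']:
   high  wind    city  high_plus_wind
1    -3    32  Denver              29
2    37     2   Lagos              39
5    -2     4    Oslo               2
7   -12     7   Quito              -5
take 2 rows with smallest high_plus_wind:
   high  wind   city  high_plus_wind
7   -12     7  Quito              -5
5    -2     4   Oslo               2
Then the value at position 0, column 'high_plus_wind': -5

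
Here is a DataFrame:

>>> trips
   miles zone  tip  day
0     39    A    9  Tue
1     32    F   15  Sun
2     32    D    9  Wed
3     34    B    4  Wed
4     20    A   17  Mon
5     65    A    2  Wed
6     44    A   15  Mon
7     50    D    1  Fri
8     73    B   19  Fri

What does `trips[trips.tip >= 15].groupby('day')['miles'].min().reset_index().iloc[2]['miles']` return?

filter rows where tip >= 15:
   miles zone  tip  day
1     32    F   15  Sun
4     20    A   17  Mon
6     44    A   15  Mon
8     73    B   19  Fri
group by day, min of miles:
day
Fri    73
Mon    20
Sun    32
Name: miles, dtype: int64
reset_index():
   day  miles
0  Fri     73
1  Mon     20
2  Sun     32
So iloc[2]['miles'] = 32.

32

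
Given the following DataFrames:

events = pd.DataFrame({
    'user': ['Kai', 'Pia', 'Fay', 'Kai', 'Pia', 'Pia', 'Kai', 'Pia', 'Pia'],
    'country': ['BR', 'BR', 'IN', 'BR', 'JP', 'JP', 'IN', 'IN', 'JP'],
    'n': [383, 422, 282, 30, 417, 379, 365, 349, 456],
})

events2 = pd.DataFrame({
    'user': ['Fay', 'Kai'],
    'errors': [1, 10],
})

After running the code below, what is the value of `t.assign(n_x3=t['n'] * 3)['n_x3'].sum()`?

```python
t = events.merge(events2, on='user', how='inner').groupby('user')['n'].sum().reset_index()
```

merge on 'user' (how='inner') → 4 rows:
  user country    n  errors
0  Kai      BR  383      10
1  Fay      IN  282       1
2  Kai      BR   30      10
3  Kai      IN  365      10
group by user, sum of n:
user
Fay    282
Kai    778
Name: n, dtype: int64
reset_index():
  user    n
0  Fay  282
1  Kai  778
add column n_x3 = t['n'] * 3:
  user    n  n_x3
0  Fay  282   846
1  Kai  778  2334
sum of column 'n_x3' → 3180

3180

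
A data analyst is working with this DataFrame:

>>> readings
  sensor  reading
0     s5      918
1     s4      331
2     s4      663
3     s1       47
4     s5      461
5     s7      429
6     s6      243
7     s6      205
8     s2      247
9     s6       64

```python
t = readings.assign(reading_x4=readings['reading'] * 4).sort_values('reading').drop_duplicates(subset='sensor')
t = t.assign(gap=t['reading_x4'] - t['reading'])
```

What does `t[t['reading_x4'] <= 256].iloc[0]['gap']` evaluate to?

141

add column reading_x4 = readings['reading'] * 4:
  sensor  reading  reading_x4
0     s5      918        3672
1     s4      331        1324
2     s4      663        2652
3     s1       47         188
4     s5      461        1844
5     s7      429        1716
6     s6      243         972
7     s6      205         820
8     s2      247         988
9     s6       64         256
sort by reading:
  sensor  reading  reading_x4
3     s1       47         188
9     s6       64         256
7     s6      205         820
6     s6      243         972
8     s2      247         988
1     s4      331        1324
5     s7      429        1716
4     s5      461        1844
2     s4      663        2652
0     s5      918        3672
drop duplicate sensor (keep=first):
  sensor  reading  reading_x4
3     s1       47         188
9     s6       64         256
8     s2      247         988
1     s4      331        1324
5     s7      429        1716
4     s5      461        1844
add column gap = t['reading_x4'] - t['reading']:
  sensor  reading  reading_x4   gap
3     s1       47         188   141
9     s6       64         256   192
8     s2      247         988   741
1     s4      331        1324   993
5     s7      429        1716  1287
4     s5      461        1844  1383
filter rows where reading_x4 <= 256:
  sensor  reading  reading_x4  gap
3     s1       47         188  141
9     s6       64         256  192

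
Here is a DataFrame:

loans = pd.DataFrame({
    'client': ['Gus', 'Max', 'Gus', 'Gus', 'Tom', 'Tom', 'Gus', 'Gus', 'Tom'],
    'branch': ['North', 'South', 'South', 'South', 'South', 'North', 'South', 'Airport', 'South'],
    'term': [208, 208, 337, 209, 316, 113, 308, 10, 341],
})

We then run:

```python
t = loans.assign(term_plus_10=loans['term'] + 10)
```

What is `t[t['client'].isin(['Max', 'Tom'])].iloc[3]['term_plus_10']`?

351

add column term_plus_10 = loans['term'] + 10:
  client   branch  term  term_plus_10
0    Gus    North   208           218
1    Max    South   208           218
2    Gus    South   337           347
3    Gus    South   209           219
4    Tom    South   316           326
5    Tom    North   113           123
6    Gus    South   308           318
7    Gus  Airport    10            20
8    Tom    South   341           351
filter rows where client in ['Max', 'Tom']:
  client branch  term  term_plus_10
1    Max  South   208           218
4    Tom  South   316           326
5    Tom  North   113           123
8    Tom  South   341           351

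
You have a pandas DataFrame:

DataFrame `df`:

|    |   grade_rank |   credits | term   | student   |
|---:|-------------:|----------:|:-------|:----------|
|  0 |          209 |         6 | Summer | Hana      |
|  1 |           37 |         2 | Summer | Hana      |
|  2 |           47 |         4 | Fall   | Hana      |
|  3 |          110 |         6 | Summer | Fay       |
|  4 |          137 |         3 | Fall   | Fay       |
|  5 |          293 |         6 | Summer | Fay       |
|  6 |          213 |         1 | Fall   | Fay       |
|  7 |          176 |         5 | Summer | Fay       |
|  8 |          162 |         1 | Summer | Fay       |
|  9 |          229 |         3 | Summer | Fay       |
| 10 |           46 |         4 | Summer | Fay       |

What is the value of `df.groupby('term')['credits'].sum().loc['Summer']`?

33

group by term, sum of credits:
term
Fall       8
Summer    33
Name: credits, dtype: int64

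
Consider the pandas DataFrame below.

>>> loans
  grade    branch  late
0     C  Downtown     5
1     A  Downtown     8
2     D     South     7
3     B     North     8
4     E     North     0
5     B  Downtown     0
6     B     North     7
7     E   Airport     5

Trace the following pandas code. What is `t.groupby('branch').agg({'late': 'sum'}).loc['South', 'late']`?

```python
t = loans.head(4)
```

take first 4 rows:
  grade    branch  late
0     C  Downtown     5
1     A  Downtown     8
2     D     South     7
3     B     North     8
group by branch, sum of late:
          late
branch        
Downtown    13
North        8
South        7
Finally, value at row 'South', column 'late' = 7.

7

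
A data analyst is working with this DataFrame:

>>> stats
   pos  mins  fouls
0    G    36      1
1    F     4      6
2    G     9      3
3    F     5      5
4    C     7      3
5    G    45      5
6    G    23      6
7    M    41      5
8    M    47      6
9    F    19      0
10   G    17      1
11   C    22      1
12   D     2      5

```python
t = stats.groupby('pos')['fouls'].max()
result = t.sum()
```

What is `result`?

26

group by pos, max of fouls:
pos
C    3
D    5
F    6
G    6
M    6
Name: fouls, dtype: int64
The sum of the resulting series is 26.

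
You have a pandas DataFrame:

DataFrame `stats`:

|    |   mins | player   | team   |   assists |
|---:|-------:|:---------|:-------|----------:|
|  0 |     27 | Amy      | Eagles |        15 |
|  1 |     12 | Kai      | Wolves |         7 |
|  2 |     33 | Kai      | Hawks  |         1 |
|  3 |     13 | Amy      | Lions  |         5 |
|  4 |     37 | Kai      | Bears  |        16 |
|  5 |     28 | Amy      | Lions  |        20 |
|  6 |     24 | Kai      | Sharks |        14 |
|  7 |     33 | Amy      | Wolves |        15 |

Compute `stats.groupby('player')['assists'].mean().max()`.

13.75

group by player, mean of assists:
player
Amy    13.75
Kai     9.50
Name: assists, dtype: float64
Reading off the max of the resulting series, we get 13.75.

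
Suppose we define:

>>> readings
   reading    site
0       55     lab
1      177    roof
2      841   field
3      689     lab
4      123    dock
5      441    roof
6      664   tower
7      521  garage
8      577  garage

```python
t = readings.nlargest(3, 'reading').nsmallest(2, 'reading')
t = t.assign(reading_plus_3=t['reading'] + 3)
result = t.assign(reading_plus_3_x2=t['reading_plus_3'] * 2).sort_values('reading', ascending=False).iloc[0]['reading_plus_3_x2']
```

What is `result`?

1384

take 3 rows with largest reading:
   reading   site
2      841  field
3      689    lab
6      664  tower
take 2 rows with smallest reading:
   reading   site
6      664  tower
3      689    lab
add column reading_plus_3 = t['reading'] + 3:
   reading   site  reading_plus_3
6      664  tower             667
3      689    lab             692
add column reading_plus_3_x2 = t['reading_plus_3'] * 2:
   reading   site  reading_plus_3  reading_plus_3_x2
6      664  tower             667               1334
3      689    lab             692               1384
sort by reading descending:
   reading   site  reading_plus_3  reading_plus_3_x2
3      689    lab             692               1384
6      664  tower             667               1334
The value at position 0, column 'reading_plus_3_x2' is 1384.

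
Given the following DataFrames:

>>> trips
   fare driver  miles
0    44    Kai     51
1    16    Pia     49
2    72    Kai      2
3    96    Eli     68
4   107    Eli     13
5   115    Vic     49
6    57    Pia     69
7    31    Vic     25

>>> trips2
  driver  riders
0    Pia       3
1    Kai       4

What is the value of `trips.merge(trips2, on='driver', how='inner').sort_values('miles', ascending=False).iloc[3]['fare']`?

merge on 'driver' (how='inner') → 4 rows:
   fare driver  miles  riders
0    44    Kai     51       4
1    16    Pia     49       3
2    72    Kai      2       4
3    57    Pia     69       3
sort by miles descending:
   fare driver  miles  riders
3    57    Pia     69       3
0    44    Kai     51       4
1    16    Pia     49       3
2    72    Kai      2       4
Hence 72.

72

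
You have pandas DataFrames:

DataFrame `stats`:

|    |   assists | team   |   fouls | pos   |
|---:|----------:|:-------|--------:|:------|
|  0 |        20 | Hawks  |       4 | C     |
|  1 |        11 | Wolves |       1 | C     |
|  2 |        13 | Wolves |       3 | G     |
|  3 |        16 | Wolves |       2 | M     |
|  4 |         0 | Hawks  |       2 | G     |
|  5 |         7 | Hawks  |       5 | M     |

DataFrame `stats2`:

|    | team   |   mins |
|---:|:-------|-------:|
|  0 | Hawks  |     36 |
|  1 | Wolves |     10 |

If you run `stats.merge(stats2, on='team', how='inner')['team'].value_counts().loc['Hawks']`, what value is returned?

merge on 'team' (how='inner') → 6 rows:
   assists    team  fouls pos  mins
0       20   Hawks      4   C    36
1       11  Wolves      1   C    10
2       13  Wolves      3   G    10
3       16  Wolves      2   M    10
4        0   Hawks      2   G    36
5        7   Hawks      5   M    36
value_counts of team:
team
Hawks     3
Wolves    3
Name: count, dtype: int64

3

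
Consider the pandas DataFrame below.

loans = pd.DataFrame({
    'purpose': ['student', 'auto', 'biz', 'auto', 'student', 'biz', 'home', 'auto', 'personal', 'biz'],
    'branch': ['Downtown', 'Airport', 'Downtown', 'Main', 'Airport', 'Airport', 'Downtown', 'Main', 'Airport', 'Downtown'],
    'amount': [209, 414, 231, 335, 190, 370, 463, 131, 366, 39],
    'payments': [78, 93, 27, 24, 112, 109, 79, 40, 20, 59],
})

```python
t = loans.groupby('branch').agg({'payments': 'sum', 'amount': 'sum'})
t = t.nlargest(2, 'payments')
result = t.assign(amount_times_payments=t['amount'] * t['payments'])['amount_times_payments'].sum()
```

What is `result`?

676466

group by branch: sum(payments), sum(amount):
          payments  amount
branch                    
Airport        334    1340
Downtown       243     942
Main            64     466
take 2 rows with largest payments:
          payments  amount
branch                    
Airport        334    1340
Downtown       243     942
add column amount_times_payments = t['amount'] * t['payments']:
          payments  amount  amount_times_payments
branch                                           
Airport        334    1340                 447560
Downtown       243     942                 228906
Taking the sum of column 'amount_times_payments' gives 676466.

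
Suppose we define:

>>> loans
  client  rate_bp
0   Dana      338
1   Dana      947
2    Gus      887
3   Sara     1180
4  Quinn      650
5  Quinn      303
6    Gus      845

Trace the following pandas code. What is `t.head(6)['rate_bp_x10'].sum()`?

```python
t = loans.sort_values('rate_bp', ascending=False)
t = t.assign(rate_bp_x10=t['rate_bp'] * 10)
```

48470

sort by rate_bp descending:
  client  rate_bp
3   Sara     1180
1   Dana      947
2    Gus      887
6    Gus      845
4  Quinn      650
0   Dana      338
5  Quinn      303
add column rate_bp_x10 = t['rate_bp'] * 10:
  client  rate_bp  rate_bp_x10
3   Sara     1180        11800
1   Dana      947         9470
2    Gus      887         8870
6    Gus      845         8450
4  Quinn      650         6500
0   Dana      338         3380
5  Quinn      303         3030
take first 6 rows:
  client  rate_bp  rate_bp_x10
3   Sara     1180        11800
1   Dana      947         9470
2    Gus      887         8870
6    Gus      845         8450
4  Quinn      650         6500
0   Dana      338         3380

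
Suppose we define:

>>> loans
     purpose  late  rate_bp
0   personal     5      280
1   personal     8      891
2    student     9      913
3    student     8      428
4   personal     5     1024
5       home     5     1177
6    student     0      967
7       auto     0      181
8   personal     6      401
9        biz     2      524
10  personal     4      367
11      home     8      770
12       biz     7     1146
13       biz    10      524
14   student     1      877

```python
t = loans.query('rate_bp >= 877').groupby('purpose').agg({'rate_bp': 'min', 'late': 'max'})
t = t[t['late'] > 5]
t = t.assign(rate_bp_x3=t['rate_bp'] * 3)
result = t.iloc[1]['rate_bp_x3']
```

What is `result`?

2673

filter rows where rate_bp >= 877:
     purpose  late  rate_bp
1   personal     8      891
2    student     9      913
4   personal     5     1024
5       home     5     1177
6    student     0      967
12       biz     7     1146
14   student     1      877
group by purpose: min(rate_bp), max(late):
          rate_bp  late
purpose                
biz          1146     7
home         1177     5
personal      891     8
student       877     9
filter rows where late > 5:
          rate_bp  late
purpose                
biz          1146     7
personal      891     8
student       877     9
add column rate_bp_x3 = t['rate_bp'] * 3:
          rate_bp  late  rate_bp_x3
purpose                            
biz          1146     7        3438
personal      891     8        2673
student       877     9        2631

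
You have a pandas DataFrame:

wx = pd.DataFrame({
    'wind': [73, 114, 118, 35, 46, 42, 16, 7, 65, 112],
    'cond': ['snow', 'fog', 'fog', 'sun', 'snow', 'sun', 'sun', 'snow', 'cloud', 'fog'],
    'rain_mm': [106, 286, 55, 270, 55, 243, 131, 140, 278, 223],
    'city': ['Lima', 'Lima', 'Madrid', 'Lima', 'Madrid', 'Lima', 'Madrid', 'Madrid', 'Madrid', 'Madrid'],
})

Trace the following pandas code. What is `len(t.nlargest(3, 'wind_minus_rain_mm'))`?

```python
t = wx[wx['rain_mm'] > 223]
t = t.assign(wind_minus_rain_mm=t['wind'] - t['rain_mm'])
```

3

filter rows where rain_mm > 223:
   wind   cond  rain_mm    city
1   114    fog      286    Lima
3    35    sun      270    Lima
5    42    sun      243    Lima
8    65  cloud      278  Madrid
add column wind_minus_rain_mm = t['wind'] - t['rain_mm']:
   wind   cond  rain_mm    city  wind_minus_rain_mm
1   114    fog      286    Lima                -172
3    35    sun      270    Lima                -235
5    42    sun      243    Lima                -201
8    65  cloud      278  Madrid                -213
take 3 rows with largest wind_minus_rain_mm:
   wind   cond  rain_mm    city  wind_minus_rain_mm
1   114    fog      286    Lima                -172
5    42    sun      243    Lima                -201
8    65  cloud      278  Madrid                -213
Finally, number of rows = 3.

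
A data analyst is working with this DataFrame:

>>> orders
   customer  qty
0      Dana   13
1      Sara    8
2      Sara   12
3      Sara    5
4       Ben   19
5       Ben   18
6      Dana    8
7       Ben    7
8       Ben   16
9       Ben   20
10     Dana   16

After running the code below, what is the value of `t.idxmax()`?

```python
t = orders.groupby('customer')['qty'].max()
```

group by customer, max of qty:
customer
Ben     20
Dana    16
Sara    12
Name: qty, dtype: int64
Finally, label with the largest value = Ben.

Ben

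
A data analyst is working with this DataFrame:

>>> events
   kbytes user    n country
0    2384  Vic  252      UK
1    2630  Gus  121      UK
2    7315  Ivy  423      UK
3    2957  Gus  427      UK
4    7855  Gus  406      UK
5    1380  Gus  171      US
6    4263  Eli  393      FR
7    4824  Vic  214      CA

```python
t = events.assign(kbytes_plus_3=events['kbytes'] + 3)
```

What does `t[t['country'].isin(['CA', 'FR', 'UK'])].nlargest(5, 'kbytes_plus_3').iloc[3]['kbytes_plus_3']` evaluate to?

4266

add column kbytes_plus_3 = events['kbytes'] + 3:
   kbytes user    n country  kbytes_plus_3
0    2384  Vic  252      UK           2387
1    2630  Gus  121      UK           2633
2    7315  Ivy  423      UK           7318
3    2957  Gus  427      UK           2960
4    7855  Gus  406      UK           7858
5    1380  Gus  171      US           1383
6    4263  Eli  393      FR           4266
7    4824  Vic  214      CA           4827
filter rows where country in ['CA', 'FR', 'UK']:
   kbytes user    n country  kbytes_plus_3
0    2384  Vic  252      UK           2387
1    2630  Gus  121      UK           2633
2    7315  Ivy  423      UK           7318
3    2957  Gus  427      UK           2960
4    7855  Gus  406      UK           7858
6    4263  Eli  393      FR           4266
7    4824  Vic  214      CA           4827
take 5 rows with largest kbytes_plus_3:
   kbytes user    n country  kbytes_plus_3
4    7855  Gus  406      UK           7858
2    7315  Ivy  423      UK           7318
7    4824  Vic  214      CA           4827
6    4263  Eli  393      FR           4266
3    2957  Gus  427      UK           2960
Taking the value at position 3, column 'kbytes_plus_3' gives 4266.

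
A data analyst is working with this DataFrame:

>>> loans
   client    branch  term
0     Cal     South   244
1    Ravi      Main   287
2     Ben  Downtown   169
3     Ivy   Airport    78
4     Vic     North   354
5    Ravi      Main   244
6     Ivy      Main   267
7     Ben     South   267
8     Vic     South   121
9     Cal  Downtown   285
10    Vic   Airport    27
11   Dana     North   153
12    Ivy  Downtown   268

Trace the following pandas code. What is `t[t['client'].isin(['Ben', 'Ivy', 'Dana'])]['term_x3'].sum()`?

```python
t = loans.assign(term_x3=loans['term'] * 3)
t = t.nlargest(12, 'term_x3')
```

add column term_x3 = loans['term'] * 3:
   client    branch  term  term_x3
0     Cal     South   244      732
1    Ravi      Main   287      861
2     Ben  Downtown   169      507
3     Ivy   Airport    78      234
4     Vic     North   354     1062
5    Ravi      Main   244      732
6     Ivy      Main   267      801
7     Ben     South   267      801
8     Vic     South   121      363
9     Cal  Downtown   285      855
10    Vic   Airport    27       81
11   Dana     North   153      459
12    Ivy  Downtown   268      804
take 12 rows with largest term_x3:
   client    branch  term  term_x3
4     Vic     North   354     1062
1    Ravi      Main   287      861
9     Cal  Downtown   285      855
12    Ivy  Downtown   268      804
6     Ivy      Main   267      801
7     Ben     South   267      801
0     Cal     South   244      732
5    Ravi      Main   244      732
2     Ben  Downtown   169      507
11   Dana     North   153      459
8     Vic     South   121      363
3     Ivy   Airport    78      234
filter rows where client in ['Ben', 'Ivy', 'Dana']:
   client    branch  term  term_x3
12    Ivy  Downtown   268      804
6     Ivy      Main   267      801
7     Ben     South   267      801
2     Ben  Downtown   169      507
11   Dana     North   153      459
3     Ivy   Airport    78      234
Then the sum of column 'term_x3': 3606

3606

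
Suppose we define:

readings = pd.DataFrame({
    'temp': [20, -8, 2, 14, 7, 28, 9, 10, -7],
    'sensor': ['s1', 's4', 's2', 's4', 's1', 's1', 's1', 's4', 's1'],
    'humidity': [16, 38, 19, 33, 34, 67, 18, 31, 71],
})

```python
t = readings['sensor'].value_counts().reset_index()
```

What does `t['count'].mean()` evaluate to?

value_counts of sensor:
sensor
s1    5
s4    3
s2    1
Name: count, dtype: int64
reset_index():
  sensor  count
0     s1      5
1     s4      3
2     s2      1
Hence 3.0.

3.0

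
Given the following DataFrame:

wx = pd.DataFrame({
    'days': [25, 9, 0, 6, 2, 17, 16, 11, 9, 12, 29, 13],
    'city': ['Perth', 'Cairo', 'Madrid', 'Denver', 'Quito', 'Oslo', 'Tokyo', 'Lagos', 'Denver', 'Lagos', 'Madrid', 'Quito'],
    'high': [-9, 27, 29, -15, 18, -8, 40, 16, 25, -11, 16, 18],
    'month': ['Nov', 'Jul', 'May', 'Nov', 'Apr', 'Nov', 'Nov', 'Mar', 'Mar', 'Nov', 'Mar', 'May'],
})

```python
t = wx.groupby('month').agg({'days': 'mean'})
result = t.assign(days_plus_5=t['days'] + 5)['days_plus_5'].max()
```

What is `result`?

21.3333333333

group by month, mean of days:
            days
month           
Apr     2.000000
Jul     9.000000
Mar    16.333333
May     6.500000
Nov    15.200000
add column days_plus_5 = t['days'] + 5:
            days  days_plus_5
month                        
Apr     2.000000     7.000000
Jul     9.000000    14.000000
Mar    16.333333    21.333333
May     6.500000    11.500000
Nov    15.200000    20.200000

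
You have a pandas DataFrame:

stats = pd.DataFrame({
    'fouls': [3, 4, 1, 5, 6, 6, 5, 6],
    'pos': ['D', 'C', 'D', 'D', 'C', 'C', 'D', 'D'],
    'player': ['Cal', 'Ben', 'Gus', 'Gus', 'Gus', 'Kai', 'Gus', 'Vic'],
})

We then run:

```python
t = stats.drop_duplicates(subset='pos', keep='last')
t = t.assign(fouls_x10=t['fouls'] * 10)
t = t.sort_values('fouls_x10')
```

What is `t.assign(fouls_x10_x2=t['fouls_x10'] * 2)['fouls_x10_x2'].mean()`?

120.0

drop duplicate pos (keep=last):
   fouls pos player
5      6   C    Kai
7      6   D    Vic
add column fouls_x10 = t['fouls'] * 10:
   fouls pos player  fouls_x10
5      6   C    Kai         60
7      6   D    Vic         60
sort by fouls_x10:
   fouls pos player  fouls_x10
5      6   C    Kai         60
7      6   D    Vic         60
add column fouls_x10_x2 = t['fouls_x10'] * 2:
   fouls pos player  fouls_x10  fouls_x10_x2
5      6   C    Kai         60           120
7      6   D    Vic         60           120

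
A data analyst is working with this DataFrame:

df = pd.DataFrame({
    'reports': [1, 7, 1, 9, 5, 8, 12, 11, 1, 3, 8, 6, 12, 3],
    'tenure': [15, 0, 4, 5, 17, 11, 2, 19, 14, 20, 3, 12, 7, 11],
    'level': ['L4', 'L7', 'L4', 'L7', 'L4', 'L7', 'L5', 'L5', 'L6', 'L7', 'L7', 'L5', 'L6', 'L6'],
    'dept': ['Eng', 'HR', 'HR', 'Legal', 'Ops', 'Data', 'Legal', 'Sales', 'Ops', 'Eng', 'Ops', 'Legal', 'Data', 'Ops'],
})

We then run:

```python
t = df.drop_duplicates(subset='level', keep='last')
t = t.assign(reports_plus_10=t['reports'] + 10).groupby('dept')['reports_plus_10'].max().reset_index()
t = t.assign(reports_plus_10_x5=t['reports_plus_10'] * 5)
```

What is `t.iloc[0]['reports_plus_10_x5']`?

80

drop duplicate level (keep=last):
    reports  tenure level   dept
4         5      17    L4    Ops
10        8       3    L7    Ops
11        6      12    L5  Legal
13        3      11    L6    Ops
add column reports_plus_10 = t['reports'] + 10:
    reports  tenure level   dept  reports_plus_10
4         5      17    L4    Ops               15
10        8       3    L7    Ops               18
11        6      12    L5  Legal               16
13        3      11    L6    Ops               13
group by dept, max of reports_plus_10:
dept
Legal    16
Ops      18
Name: reports_plus_10, dtype: int64
reset_index():
    dept  reports_plus_10
0  Legal               16
1    Ops               18
add column reports_plus_10_x5 = t['reports_plus_10'] * 5:
    dept  reports_plus_10  reports_plus_10_x5
0  Legal               16                  80
1    Ops               18                  90
value at position 0, column 'reports_plus_10_x5' → 80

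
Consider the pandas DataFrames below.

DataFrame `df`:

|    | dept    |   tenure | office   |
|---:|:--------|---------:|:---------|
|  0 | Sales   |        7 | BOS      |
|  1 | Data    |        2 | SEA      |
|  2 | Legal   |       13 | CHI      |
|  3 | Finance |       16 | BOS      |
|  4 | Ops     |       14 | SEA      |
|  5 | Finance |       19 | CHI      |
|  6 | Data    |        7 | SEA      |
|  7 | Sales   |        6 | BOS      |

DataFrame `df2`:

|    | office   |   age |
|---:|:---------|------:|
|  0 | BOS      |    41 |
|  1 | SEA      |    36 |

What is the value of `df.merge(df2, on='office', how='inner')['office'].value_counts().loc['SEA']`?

merge on 'office' (how='inner') → 6 rows:
      dept  tenure office  age
0    Sales       7    BOS   41
1     Data       2    SEA   36
2  Finance      16    BOS   41
3      Ops      14    SEA   36
4     Data       7    SEA   36
5    Sales       6    BOS   41
value_counts of office:
office
BOS    3
SEA    3
Name: count, dtype: int64
So loc['SEA'] = 3.

3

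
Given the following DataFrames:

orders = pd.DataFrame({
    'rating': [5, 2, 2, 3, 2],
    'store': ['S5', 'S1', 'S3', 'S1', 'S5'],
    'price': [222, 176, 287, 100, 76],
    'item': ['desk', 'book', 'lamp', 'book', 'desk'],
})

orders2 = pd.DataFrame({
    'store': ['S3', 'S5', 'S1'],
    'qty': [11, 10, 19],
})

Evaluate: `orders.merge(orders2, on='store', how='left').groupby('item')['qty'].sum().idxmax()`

book

merge on 'store' (how='left') → 5 rows:
   rating store  price  item  qty
0       5    S5    222  desk   10
1       2    S1    176  book   19
2       2    S3    287  lamp   11
3       3    S1    100  book   19
4       2    S5     76  desk   10
group by item, sum of qty:
item
book    38
desk    20
lamp    11
Name: qty, dtype: int64
Hence book.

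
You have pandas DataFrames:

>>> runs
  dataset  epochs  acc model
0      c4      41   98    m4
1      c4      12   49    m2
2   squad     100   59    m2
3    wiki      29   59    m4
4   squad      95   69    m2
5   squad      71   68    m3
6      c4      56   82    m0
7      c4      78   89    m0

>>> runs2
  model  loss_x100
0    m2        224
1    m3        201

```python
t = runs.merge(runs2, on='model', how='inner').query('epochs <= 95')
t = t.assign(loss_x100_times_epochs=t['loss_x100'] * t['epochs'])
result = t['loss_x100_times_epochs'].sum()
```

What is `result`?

merge on 'model' (how='inner') → 4 rows:
  dataset  epochs  acc model  loss_x100
0      c4      12   49    m2        224
1   squad     100   59    m2        224
2   squad      95   69    m2        224
3   squad      71   68    m3        201
filter rows where epochs <= 95:
  dataset  epochs  acc model  loss_x100
0      c4      12   49    m2        224
2   squad      95   69    m2        224
3   squad      71   68    m3        201
add column loss_x100_times_epochs = t['loss_x100'] * t['epochs']:
  dataset  epochs  acc model  loss_x100  loss_x100_times_epochs
0      c4      12   49    m2        224                    2688
2   squad      95   69    m2        224                   21280
3   squad      71   68    m3        201                   14271
Hence 38239.

38239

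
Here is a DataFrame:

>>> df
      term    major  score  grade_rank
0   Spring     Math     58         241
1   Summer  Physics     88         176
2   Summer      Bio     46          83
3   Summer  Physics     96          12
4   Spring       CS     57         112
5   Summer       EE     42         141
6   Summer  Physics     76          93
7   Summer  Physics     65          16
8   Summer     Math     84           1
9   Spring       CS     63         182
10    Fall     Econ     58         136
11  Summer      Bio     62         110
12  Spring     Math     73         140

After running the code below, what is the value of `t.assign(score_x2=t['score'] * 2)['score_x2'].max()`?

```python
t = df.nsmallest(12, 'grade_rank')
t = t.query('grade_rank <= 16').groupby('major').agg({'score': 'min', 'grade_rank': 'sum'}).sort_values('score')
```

take 12 rows with smallest grade_rank:
      term    major  score  grade_rank
8   Summer     Math     84           1
3   Summer  Physics     96          12
7   Summer  Physics     65          16
2   Summer      Bio     46          83
6   Summer  Physics     76          93
11  Summer      Bio     62         110
4   Spring       CS     57         112
10    Fall     Econ     58         136
12  Spring     Math     73         140
5   Summer       EE     42         141
1   Summer  Physics     88         176
9   Spring       CS     63         182
filter rows where grade_rank <= 16:
     term    major  score  grade_rank
8  Summer     Math     84           1
3  Summer  Physics     96          12
7  Summer  Physics     65          16
group by major: min(score), sum(grade_rank):
         score  grade_rank
major                     
Math        84           1
Physics     65          28
sort by score:
         score  grade_rank
major                     
Physics     65          28
Math        84           1
add column score_x2 = t['score'] * 2:
         score  grade_rank  score_x2
major                               
Physics     65          28       130
Math        84           1       168

168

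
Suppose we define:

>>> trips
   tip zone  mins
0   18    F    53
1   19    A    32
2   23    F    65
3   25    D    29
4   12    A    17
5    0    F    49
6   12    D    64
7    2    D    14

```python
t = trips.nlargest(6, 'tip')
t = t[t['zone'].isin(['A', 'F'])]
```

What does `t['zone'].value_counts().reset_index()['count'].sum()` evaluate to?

4

take 6 rows with largest tip:
   tip zone  mins
3   25    D    29
2   23    F    65
1   19    A    32
0   18    F    53
4   12    A    17
6   12    D    64
filter rows where zone in ['A', 'F']:
   tip zone  mins
2   23    F    65
1   19    A    32
0   18    F    53
4   12    A    17
value_counts of zone:
zone
F    2
A    2
Name: count, dtype: int64
reset_index():
  zone  count
0    F      2
1    A      2
Finally, sum of column 'count' = 4.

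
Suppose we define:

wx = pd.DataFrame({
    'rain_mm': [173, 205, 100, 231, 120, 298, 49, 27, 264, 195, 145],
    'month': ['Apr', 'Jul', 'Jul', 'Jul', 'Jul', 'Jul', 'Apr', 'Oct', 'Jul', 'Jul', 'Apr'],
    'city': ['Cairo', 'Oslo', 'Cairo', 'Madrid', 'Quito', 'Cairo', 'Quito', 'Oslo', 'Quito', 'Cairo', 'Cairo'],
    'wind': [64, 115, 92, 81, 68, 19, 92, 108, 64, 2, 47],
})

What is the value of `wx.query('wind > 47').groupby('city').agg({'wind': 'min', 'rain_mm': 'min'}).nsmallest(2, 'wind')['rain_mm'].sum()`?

149

filter rows where wind > 47:
   rain_mm month    city  wind
0      173   Apr   Cairo    64
1      205   Jul    Oslo   115
2      100   Jul   Cairo    92
3      231   Jul  Madrid    81
4      120   Jul   Quito    68
6       49   Apr   Quito    92
7       27   Oct    Oslo   108
8      264   Jul   Quito    64
group by city: min(wind), min(rain_mm):
        wind  rain_mm
city                 
Cairo     64      100
Madrid    81      231
Oslo     108       27
Quito     64       49
take 2 rows with smallest wind:
       wind  rain_mm
city                
Cairo    64      100
Quito    64       49
Finally, sum of column 'rain_mm' = 149.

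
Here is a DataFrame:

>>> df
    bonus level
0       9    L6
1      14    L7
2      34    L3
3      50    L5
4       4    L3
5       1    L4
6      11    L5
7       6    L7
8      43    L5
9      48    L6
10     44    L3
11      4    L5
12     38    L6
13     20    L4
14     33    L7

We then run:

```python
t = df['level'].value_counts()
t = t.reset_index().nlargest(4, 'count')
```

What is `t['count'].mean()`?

value_counts of level:
level
L5    4
L6    3
L7    3
L3    3
L4    2
Name: count, dtype: int64
reset_index():
  level  count
0    L5      4
1    L6      3
2    L7      3
3    L3      3
4    L4      2
take 4 rows with largest count:
  level  count
0    L5      4
1    L6      3
2    L7      3
3    L3      3

3.25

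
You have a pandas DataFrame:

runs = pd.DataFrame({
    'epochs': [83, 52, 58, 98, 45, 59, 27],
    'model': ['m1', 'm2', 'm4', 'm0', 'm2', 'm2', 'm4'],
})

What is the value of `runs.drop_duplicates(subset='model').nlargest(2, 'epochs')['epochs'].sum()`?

181

drop duplicate model (keep=first):
   epochs model
0      83    m1
1      52    m2
2      58    m4
3      98    m0
take 2 rows with largest epochs:
   epochs model
3      98    m0
0      83    m1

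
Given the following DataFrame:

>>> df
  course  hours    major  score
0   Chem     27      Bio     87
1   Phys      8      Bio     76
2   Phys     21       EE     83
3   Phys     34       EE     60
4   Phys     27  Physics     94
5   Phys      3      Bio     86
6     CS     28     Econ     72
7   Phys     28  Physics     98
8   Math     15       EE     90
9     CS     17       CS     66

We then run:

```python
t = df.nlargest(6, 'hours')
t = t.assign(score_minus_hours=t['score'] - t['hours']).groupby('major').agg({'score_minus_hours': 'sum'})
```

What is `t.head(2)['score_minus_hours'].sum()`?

148

take 6 rows with largest hours:
  course  hours    major  score
3   Phys     34       EE     60
6     CS     28     Econ     72
7   Phys     28  Physics     98
0   Chem     27      Bio     87
4   Phys     27  Physics     94
2   Phys     21       EE     83
add column score_minus_hours = t['score'] - t['hours']:
  course  hours    major  score  score_minus_hours
3   Phys     34       EE     60                 26
6     CS     28     Econ     72                 44
7   Phys     28  Physics     98                 70
0   Chem     27      Bio     87                 60
4   Phys     27  Physics     94                 67
2   Phys     21       EE     83                 62
group by major, sum of score_minus_hours:
         score_minus_hours
major                     
Bio                     60
EE                      88
Econ                    44
Physics                137
take first 2 rows:
       score_minus_hours
major                   
Bio                   60
EE                    88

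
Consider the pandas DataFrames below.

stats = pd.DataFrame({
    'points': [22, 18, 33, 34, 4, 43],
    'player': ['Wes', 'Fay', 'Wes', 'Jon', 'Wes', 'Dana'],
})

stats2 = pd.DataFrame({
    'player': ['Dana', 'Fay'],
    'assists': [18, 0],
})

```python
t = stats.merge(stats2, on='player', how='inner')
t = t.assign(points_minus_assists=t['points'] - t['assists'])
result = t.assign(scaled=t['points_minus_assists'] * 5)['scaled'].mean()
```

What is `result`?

107.5

merge on 'player' (how='inner') → 2 rows:
   points player  assists
0      18    Fay        0
1      43   Dana       18
add column points_minus_assists = t['points'] - t['assists']:
   points player  assists  points_minus_assists
0      18    Fay        0                    18
1      43   Dana       18                    25
add column scaled = t['points_minus_assists'] * 5:
   points player  assists  points_minus_assists  scaled
0      18    Fay        0                    18      90
1      43   Dana       18                    25     125
Finally, mean of column 'scaled' = 107.5.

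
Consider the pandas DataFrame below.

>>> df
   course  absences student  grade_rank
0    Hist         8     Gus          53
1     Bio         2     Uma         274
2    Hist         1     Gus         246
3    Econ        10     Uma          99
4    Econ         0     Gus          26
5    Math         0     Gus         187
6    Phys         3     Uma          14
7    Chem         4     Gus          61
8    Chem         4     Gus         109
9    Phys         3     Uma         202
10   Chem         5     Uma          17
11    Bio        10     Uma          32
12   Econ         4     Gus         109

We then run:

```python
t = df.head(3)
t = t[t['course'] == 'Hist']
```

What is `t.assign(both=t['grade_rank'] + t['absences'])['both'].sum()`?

308

take first 3 rows:
  course  absences student  grade_rank
0   Hist         8     Gus          53
1    Bio         2     Uma         274
2   Hist         1     Gus         246
filter rows where course == 'Hist':
  course  absences student  grade_rank
0   Hist         8     Gus          53
2   Hist         1     Gus         246
add column both = t['grade_rank'] + t['absences']:
  course  absences student  grade_rank  both
0   Hist         8     Gus          53    61
2   Hist         1     Gus         246   247
sum of column 'both' → 308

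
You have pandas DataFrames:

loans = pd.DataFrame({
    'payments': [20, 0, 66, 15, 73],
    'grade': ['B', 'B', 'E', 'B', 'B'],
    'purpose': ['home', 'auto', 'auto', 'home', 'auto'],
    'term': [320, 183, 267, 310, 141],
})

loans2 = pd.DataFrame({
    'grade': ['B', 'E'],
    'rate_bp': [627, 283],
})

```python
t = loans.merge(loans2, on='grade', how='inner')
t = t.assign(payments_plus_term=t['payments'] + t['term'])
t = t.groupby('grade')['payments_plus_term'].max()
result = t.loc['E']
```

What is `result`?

merge on 'grade' (how='inner') → 5 rows:
   payments grade purpose  term  rate_bp
0        20     B    home   320      627
1         0     B    auto   183      627
2        66     E    auto   267      283
3        15     B    home   310      627
4        73     B    auto   141      627
add column payments_plus_term = t['payments'] + t['term']:
   payments grade purpose  term  rate_bp  payments_plus_term
0        20     B    home   320      627                 340
1         0     B    auto   183      627                 183
2        66     E    auto   267      283                 333
3        15     B    home   310      627                 325
4        73     B    auto   141      627                 214
group by grade, max of payments_plus_term:
grade
B    340
E    333
Name: payments_plus_term, dtype: int64
Taking the value at index 'E' gives 333.

333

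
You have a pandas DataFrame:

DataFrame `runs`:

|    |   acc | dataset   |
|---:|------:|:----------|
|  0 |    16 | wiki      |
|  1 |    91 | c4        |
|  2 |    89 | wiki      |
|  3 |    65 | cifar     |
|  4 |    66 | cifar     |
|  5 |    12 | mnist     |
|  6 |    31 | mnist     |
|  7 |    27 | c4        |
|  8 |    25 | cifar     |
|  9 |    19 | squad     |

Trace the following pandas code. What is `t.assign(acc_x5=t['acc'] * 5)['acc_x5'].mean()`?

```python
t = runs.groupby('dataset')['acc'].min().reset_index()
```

group by dataset, min of acc:
dataset
c4       27
cifar    25
mnist    12
squad    19
wiki     16
Name: acc, dtype: int64
reset_index():
  dataset  acc
0      c4   27
1   cifar   25
2   mnist   12
3   squad   19
4    wiki   16
add column acc_x5 = t['acc'] * 5:
  dataset  acc  acc_x5
0      c4   27     135
1   cifar   25     125
2   mnist   12      60
3   squad   19      95
4    wiki   16      80

99.0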